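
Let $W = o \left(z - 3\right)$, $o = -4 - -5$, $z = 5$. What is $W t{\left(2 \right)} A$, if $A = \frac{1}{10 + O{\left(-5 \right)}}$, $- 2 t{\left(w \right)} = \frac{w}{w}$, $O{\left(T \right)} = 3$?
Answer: $- \frac{1}{13} \approx -0.076923$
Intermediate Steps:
$t{\left(w \right)} = - \frac{1}{2}$ ($t{\left(w \right)} = - \frac{w \frac{1}{w}}{2} = \left(- \frac{1}{2}\right) 1 = - \frac{1}{2}$)
$o = 1$ ($o = -4 + 5 = 1$)
$W = 2$ ($W = 1 \left(5 - 3\right) = 1 \cdot 2 = 2$)
$A = \frac{1}{13}$ ($A = \frac{1}{10 + 3} = \frac{1}{13} \approx 0.076923$)
$W t{\left(2 \right)} A = 2 \left(- \frac{1}{2}\right) \frac{1}{13} = \left(-1\right) \frac{1}{13} = - \frac{1}{13}$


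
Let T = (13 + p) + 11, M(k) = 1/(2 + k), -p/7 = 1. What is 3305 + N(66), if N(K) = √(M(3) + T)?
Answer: 3305 + √430/5 ≈ 3309.1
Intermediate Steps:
p = -7 (p = -7*1 = -7)
T = 17 (T = (13 - 7) + 11 = 6 + 11 = 17)
N(K) = √430/5 (N(K) = √(1/(2 + 3) + 17) = √(1/5 + 17) = √(⅕ + 17) = √(86/5) = √430/5)
3305 + N(66) = 3305 + √430/5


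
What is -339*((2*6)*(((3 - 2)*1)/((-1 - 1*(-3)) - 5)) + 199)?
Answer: -66105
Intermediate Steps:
-339*((2*6)*(((3 - 2)*1)/((-1 - 1*(-3)) - 5)) + 199) = -339*(12*((1*1)/((-1 + 3) - 5)) + 199) = -339*(12*(1/(2 - 5)) + 199) = -339*(12*(1/(-3)) + 199) = -339*(12*(1*(-1/3)) + 199) = -339*(12*(-1/3) + 199) = -339*(-4 + 199) = -339*195 = -66105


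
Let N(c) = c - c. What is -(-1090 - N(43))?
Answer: 1090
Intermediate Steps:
N(c) = 0
-(-1090 - N(43)) = -(-1090 - 1*0) = -(-1090 + 0) = -1*(-1090) = 1090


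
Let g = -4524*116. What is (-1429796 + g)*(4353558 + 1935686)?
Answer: -12292830537520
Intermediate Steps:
g = -524784
(-1429796 + g)*(4353558 + 1935686) = (-1429796 - 524784)*(4353558 + 1935686) = -1954580*6289244 = -12292830537520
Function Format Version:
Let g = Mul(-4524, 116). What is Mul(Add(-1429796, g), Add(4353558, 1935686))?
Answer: -12292830537520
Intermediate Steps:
g = -524784
Mul(Add(-1429796, g), Add(4353558, 1935686)) = Mul(Add(-1429796, -524784), Add(4353558, 1935686)) = Mul(-1954580, 6289244) = -12292830537520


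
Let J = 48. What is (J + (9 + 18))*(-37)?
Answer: -2775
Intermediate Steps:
(J + (9 + 18))*(-37) = (48 + (9 + 18))*(-37) = (48 + 27)*(-37) = 75*(-37) = -2775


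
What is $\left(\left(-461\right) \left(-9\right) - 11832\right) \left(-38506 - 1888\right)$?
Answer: $310347102$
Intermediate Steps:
$\left(\left(-461\right) \left(-9\right) - 11832\right) \left(-38506 - 1888\right) = \left(4149 - 11832\right) \left(-40394\right) = \left(-7683\right) \left(-40394\right) = 310347102$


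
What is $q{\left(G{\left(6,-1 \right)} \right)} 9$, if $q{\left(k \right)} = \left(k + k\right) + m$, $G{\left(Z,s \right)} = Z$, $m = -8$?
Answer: $36$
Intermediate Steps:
$q{\left(k \right)} = -8 + 2 k$ ($q{\left(k \right)} = \left(k + k\right) - 8 = 2 k - 8 = -8 + 2 k$)
$q{\left(G{\left(6,-1 \right)} \right)} 9 = \left(-8 + 2 \cdot 6\right) 9 = \left(-8 + 12\right) 9 = 4 \cdot 9 = 36$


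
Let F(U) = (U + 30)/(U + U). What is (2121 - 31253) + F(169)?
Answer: -9846417/338 ≈ -29131.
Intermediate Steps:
F(U) = (30 + U)/(2*U) (F(U) = (30 + U)/((2*U)) = (30 + U)*(1/(2*U)) = (30 + U)/(2*U))
(2121 - 31253) + F(169) = (2121 - 31253) + (½)*(30 + 169)/169 = -29132 + (½)*(1/169)*199 = -29132 + 199/338 = -9846417/338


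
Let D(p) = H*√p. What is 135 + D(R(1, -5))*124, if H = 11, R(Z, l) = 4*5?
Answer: 135 + 2728*√5 ≈ 6235.0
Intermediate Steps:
R(Z, l) = 20
D(p) = 11*√p
135 + D(R(1, -5))*124 = 135 + (11*√20)*124 = 135 + (11*(2*√5))*124 = 135 + (22*√5)*124 = 135 + 2728*√5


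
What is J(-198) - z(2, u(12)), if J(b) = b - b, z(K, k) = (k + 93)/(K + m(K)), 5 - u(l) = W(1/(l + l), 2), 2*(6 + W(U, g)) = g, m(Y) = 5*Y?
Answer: -103/12 ≈ -8.5833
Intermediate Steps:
W(U, g) = -6 + g/2
u(l) = 10 (u(l) = 5 - (-6 + (1/2)*2) = 5 - (-6 + 1) = 5 - 1*(-5) = 5 + 5 = 10)
z(K, k) = (93 + k)/(6*K) (z(K, k) = (k + 93)/(K + 5*K) = (93 + k)/((6*K)) = (93 + k)*(1/(6*K)) = (93 + k)/(6*K))
J(b) = 0
J(-198) - z(2, u(12)) = 0 - (93 + 10)/(6*2) = 0 - 103/(6*2) = 0 - 1*103/12 = 0 - 103/12 = -103/12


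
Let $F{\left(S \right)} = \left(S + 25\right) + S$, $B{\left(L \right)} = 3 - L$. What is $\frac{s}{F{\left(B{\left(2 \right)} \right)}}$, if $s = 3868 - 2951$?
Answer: $\frac{917}{27} \approx 33.963$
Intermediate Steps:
$F{\left(S \right)} = 25 + 2 S$ ($F{\left(S \right)} = \left(25 + S\right) + S = 25 + 2 S$)
$s = 917$
$\frac{s}{F{\left(B{\left(2 \right)} \right)}} = \frac{917}{25 + 2 \left(3 - 2\right)} = \frac{917}{25 + 2 \cdot 1} = \frac{917}{25 + 2} = \frac{917}{27}$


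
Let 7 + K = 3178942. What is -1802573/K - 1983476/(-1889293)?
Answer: 2899752727171/6005939642955 ≈ 0.48281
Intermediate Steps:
K = 3178935 (K = -7 + 3178942 = 3178935)
-1802573/K - 1983476/(-1889293) = -1802573/3178935 - 1983476/(-1889293) = -1802573*1/3178935 - 1983476*(-1/1889293) = -1802573/3178935 + 1983476/1889293 = 2899752727171/6005939642955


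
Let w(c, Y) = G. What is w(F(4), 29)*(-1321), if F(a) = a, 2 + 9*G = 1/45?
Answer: 117569/405 ≈ 290.29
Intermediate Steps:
G = -89/405 (G = -2/9 + (⅑)/45 = -2/9 + (⅑)*(1/45) = -2/9 + 1/405 = -89/405 ≈ -0.21975)
w(c, Y) = -89/405
w(F(4), 29)*(-1321) = -89/405*(-1321) = 117569/405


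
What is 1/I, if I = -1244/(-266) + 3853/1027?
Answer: 136591/1151243 ≈ 0.11865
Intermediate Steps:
I = 1151243/136591 (I = -1244*(-1/266) + 3853*(1/1027) = 622/133 + 3853/1027 = 1151243/136591 ≈ 8.4284)
1/I = 1/(1151243/136591) = 136591/1151243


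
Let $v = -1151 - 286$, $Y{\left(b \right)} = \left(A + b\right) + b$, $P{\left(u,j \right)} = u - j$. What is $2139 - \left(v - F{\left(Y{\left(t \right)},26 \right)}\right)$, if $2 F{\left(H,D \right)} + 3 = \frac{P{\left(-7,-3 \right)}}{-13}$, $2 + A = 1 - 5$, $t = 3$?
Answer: $\frac{92941}{26} \approx 3574.7$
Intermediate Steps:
$A = -6$ ($A = -2 + \left(1 - 5\right) = -2 - 4 = -6$)
$Y{\left(b \right)} = -6 + 2 b$ ($Y{\left(b \right)} = \left(-6 + b\right) + b = -6 + 2 b$)
$F{\left(H,D \right)} = - \frac{35}{26}$ ($F{\left(H,D \right)} = - \frac{3}{2} + \frac{\left(-7 - -3\right) \frac{1}{-13}}{2} = - \frac{3}{2} + \frac{\left(-7 + 3\right) \left(- \frac{1}{13}\right)}{2} = - \frac{3}{2} + \frac{\left(-4\right) \left(- \frac{1}{13}\right)}{2} = - \frac{3}{2} + \frac{1}{2} \cdot \frac{4}{13} = - \frac{3}{2} + \frac{2}{13} = - \frac{35}{26}$)
$v = -1437$
$2139 - \left(v - F{\left(Y{\left(t \right)},26 \right)}\right) = 2139 - \left(-1437 - - \frac{35}{26}\right) = 2139 - \left(-1437 + \frac{35}{26}\right) = 2139 - - \frac{37327}{26} = 2139 + \frac{37327}{26} = \frac{92941}{26}$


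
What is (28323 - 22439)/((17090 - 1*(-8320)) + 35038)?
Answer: 1471/15112 ≈ 0.097340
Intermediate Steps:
(28323 - 22439)/((17090 - 1*(-8320)) + 35038) = 5884/((17090 + 8320) + 35038) = 5884/(25410 + 35038) = 5884/60448 = 5884*(1/60448) = 1471/15112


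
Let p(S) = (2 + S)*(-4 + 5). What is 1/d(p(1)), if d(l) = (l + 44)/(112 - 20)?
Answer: 92/47 ≈ 1.9574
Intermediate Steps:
p(S) = 2 + S (p(S) = (2 + S)*1 = 2 + S)
d(l) = 11/23 + l/92 (d(l) = (44 + l)/92 = (44 + l)*(1/92) = 11/23 + l/92)
1/d(p(1)) = 1/(11/23 + (2 + 1)/92) = 1/(11/23 + (1/92)*3) = 1/(11/23 + 3/92) = 1/(47/92) = 92/47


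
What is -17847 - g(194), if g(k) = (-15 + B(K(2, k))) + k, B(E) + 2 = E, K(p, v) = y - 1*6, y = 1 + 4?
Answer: -18023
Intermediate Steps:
y = 5
K(p, v) = -1 (K(p, v) = 5 - 1*6 = 5 - 6 = -1)
B(E) = -2 + E
g(k) = -18 + k (g(k) = (-15 + (-2 - 1)) + k = (-15 - 3) + k = -18 + k)
-17847 - g(194) = -17847 - (-18 + 194) = -17847 - 1*176 = -17847 - 176 = -18023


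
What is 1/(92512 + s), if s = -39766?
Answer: 1/52746 ≈ 1.8959e-5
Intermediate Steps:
1/(92512 + s) = 1/(92512 - 39766) = 1/52746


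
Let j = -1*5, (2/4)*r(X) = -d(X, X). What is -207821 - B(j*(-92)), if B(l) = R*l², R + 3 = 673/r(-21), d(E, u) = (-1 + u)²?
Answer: 69465309/121 ≈ 5.7409e+5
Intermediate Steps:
r(X) = -2*(-1 + X)² (r(X) = 2*(-(-1 + X)²) = -2*(-1 + X)²)
j = -5
R = -3577/968 (R = -3 + 673/((-2*(-1 - 21)²)) = -3 + 673/((-2*(-22)²)) = -3 + 673/((-2*484)) = -3 + 673/(-968) = -3 + 673*(-1/968) = -3 - 673/968 = -3577/968 ≈ -3.6952)
B(l) = -3577*l²/968
-207821 - B(j*(-92)) = -207821 - (-3577)*(-5*(-92))²/968 = -207821 - (-3577)*460²/968 = -207821 - (-3577)*211600/968 = -207821 - 1*(-94611650/121) = -207821 + 94611650/121 = 69465309/121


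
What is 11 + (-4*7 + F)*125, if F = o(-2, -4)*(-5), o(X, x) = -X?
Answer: -4739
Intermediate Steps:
F = -10 (F = -1*(-2)*(-5) = 2*(-5) = -10)
11 + (-4*7 + F)*125 = 11 + (-4*7 - 10)*125 = 11 + (-28 - 10)*125 = 11 - 38*125 = 11 - 4750 = -4739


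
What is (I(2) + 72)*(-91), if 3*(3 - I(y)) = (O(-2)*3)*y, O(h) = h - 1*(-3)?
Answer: -6643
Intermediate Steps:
O(h) = 3 + h (O(h) = h + 3 = 3 + h)
I(y) = 3 - y (I(y) = 3 - (3 - 2)*3*y/3 = 3 - 1*3*y/3 = 3 - y)
(I(2) + 72)*(-91) = ((3 - 1*2) + 72)*(-91) = ((3 - 2) + 72)*(-91) = (1 + 72)*(-91) = 73*(-91) = -6643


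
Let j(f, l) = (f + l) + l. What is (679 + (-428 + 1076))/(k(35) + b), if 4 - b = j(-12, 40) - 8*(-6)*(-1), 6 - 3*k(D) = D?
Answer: -3981/77 ≈ -51.701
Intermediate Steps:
k(D) = 2 - D/3
j(f, l) = f + 2*l
b = -16 (b = 4 - ((-12 + 2*40) - 8*(-6)*(-1)) = 4 - ((-12 + 80) + 48*(-1)) = 4 - (68 - 48) = 4 - 1*20 = 4 - 20 = -16)
(679 + (-428 + 1076))/(k(35) + b) = (679 + (-428 + 1076))/((2 - ⅓*35) - 16) = (679 + 648)/((2 - 35/3) - 16) = 1327/(-29/3 - 16) = 1327/(-77/3) = 1327*(-3/77) = -3981/77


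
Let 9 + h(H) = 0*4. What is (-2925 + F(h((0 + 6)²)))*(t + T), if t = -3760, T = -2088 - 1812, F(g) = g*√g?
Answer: 22405500 + 206820*I ≈ 2.2406e+7 + 2.0682e+5*I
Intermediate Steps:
h(H) = -9 (h(H) = -9 + 0*4 = -9 + 0 = -9)
F(g) = g^(3/2)
T = -3900
(-2925 + F(h((0 + 6)²)))*(t + T) = (-2925 + (-9)^(3/2))*(-3760 - 3900) = (-2925 - 27*I)*(-7660) = 22405500 + 206820*I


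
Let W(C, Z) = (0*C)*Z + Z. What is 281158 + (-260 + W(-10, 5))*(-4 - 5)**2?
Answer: 260503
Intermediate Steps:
W(C, Z) = Z (W(C, Z) = 0*Z + Z = 0 + Z = Z)
281158 + (-260 + W(-10, 5))*(-4 - 5)**2 = 281158 + (-260 + 5)*(-4 - 5)**2 = 281158 - 255*(-9)**2 = 281158 - 255*81 = 281158 - 20655 = 260503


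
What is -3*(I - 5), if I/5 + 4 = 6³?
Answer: -3165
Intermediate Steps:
I = 1060 (I = -20 + 5*6³ = -20 + 5*216 = -20 + 1080 = 1060)
-3*(I - 5) = -3*(1060 - 5) = -3*1055 = -3165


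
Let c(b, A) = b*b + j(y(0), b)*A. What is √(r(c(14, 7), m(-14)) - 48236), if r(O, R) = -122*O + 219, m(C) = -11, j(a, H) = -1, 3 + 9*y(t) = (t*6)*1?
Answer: 5*I*√2843 ≈ 266.6*I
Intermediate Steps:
y(t) = -⅓ + 2*t/3 (y(t) = -⅓ + ((t*6)*1)/9 = -⅓ + ((6*t)*1)/9 = -⅓ + (6*t)/9 = -⅓ + 2*t/3)
c(b, A) = b² - A (c(b, A) = b*b - A = b² - A)
r(O, R) = 219 - 122*O
√(r(c(14, 7), m(-14)) - 48236) = √((219 - 122*(14² - 1*7)) - 48236) = √((219 - 122*(196 - 7)) - 48236) = √((219 - 122*189) - 48236) = √((219 - 23058) - 48236) = √(-22839 - 48236) = √(-71075) = 5*I*√2843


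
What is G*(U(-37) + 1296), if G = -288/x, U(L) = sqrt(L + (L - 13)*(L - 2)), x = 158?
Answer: -186624/79 - 144*sqrt(1913)/79 ≈ -2442.1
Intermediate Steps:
U(L) = sqrt(L + (-13 + L)*(-2 + L))
G = -144/79 (G = -288/158 = -288*1/158 = -144/79 ≈ -1.8228)
G*(U(-37) + 1296) = -144*(sqrt(26 + (-37)**2 - 14*(-37)) + 1296)/79 = -144*(sqrt(26 + 1369 + 518) + 1296)/79 = -144*(sqrt(1913) + 1296)/79 = -144*(1296 + sqrt(1913))/79 = -186624/79 - 144*sqrt(1913)/79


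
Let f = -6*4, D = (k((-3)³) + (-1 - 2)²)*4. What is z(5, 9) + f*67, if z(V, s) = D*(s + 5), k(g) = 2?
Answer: -992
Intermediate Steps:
D = 44 (D = (2 + (-1 - 2)²)*4 = (2 + (-3)²)*4 = (2 + 9)*4 = 11*4 = 44)
f = -24
z(V, s) = 220 + 44*s (z(V, s) = 44*(s + 5) = 44*(5 + s) = 220 + 44*s)
z(5, 9) + f*67 = (220 + 44*9) - 24*67 = (220 + 396) - 1608 = 616 - 1608 = -992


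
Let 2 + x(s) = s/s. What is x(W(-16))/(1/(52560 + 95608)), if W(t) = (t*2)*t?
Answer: -148168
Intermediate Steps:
W(t) = 2*t² (W(t) = (2*t)*t = 2*t²)
x(s) = -1 (x(s) = -2 + s/s = -2 + 1 = -1)
x(W(-16))/(1/(52560 + 95608)) = -1/(1/(52560 + 95608)) = -1/(1/148168) = -1/1/148168 = -1*148168 = -148168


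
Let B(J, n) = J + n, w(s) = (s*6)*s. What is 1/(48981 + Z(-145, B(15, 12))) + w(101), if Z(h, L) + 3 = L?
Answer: 2999400031/49005 ≈ 61206.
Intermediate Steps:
w(s) = 6*s² (w(s) = (6*s)*s = 6*s²)
Z(h, L) = -3 + L
1/(48981 + Z(-145, B(15, 12))) + w(101) = 1/(48981 + (-3 + (15 + 12))) + 6*101² = 1/(48981 + (-3 + 27)) + 6*10201 = 1/(48981 + 24) + 61206 = 1/49005 + 61206 = 2999400031/49005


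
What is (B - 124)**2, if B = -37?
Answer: 25921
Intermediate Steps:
(B - 124)**2 = (-37 - 124)**2 = (-161)**2 = 25921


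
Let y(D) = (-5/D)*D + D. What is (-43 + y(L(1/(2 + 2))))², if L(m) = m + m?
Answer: 9025/4 ≈ 2256.3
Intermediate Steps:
L(m) = 2*m
y(D) = -5 + D
(-43 + y(L(1/(2 + 2))))² = (-43 + (-5 + 2/(2 + 2)))² = (-43 + (-5 + 2/4))² = (-43 + (-5 + 2*(¼)))² = (-43 + (-5 + ½))² = (-43 - 9/2)² = (-95/2)² = 9025/4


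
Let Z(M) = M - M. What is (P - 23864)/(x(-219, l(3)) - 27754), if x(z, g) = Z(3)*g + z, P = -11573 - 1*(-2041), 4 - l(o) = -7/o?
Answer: 3036/2543 ≈ 1.1939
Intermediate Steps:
Z(M) = 0
l(o) = 4 + 7/o (l(o) = 4 - (-7)/o = 4 + 7/o)
P = -9532 (P = -11573 + 2041 = -9532)
x(z, g) = z (x(z, g) = 0*g + z = 0 + z = z)
(P - 23864)/(x(-219, l(3)) - 27754) = (-9532 - 23864)/(-219 - 27754) = -33396/(-27973) = -33396*(-1/27973) = 3036/2543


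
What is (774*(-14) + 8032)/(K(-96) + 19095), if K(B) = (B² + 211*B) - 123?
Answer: -701/1983 ≈ -0.35350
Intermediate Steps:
K(B) = -123 + B² + 211*B
(774*(-14) + 8032)/(K(-96) + 19095) = (774*(-14) + 8032)/((-123 + (-96)² + 211*(-96)) + 19095) = (-10836 + 8032)/((-123 + 9216 - 20256) + 19095) = -2804/(-11163 + 19095) = -2804/7932 = -2804*1/7932 = -701/1983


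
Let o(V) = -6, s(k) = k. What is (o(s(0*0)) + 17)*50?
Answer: 550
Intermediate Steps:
(o(s(0*0)) + 17)*50 = (-6 + 17)*50 = 11*50 = 550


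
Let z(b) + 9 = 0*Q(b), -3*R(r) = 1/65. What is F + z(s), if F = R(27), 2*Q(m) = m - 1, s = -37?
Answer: -1756/195 ≈ -9.0051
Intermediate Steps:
Q(m) = -½ + m/2 (Q(m) = (m - 1)/2 = (-1 + m)/2 = -½ + m/2)
R(r) = -1/195 (R(r) = -⅓/65 = -⅓*1/65 = -1/195)
F = -1/195 ≈ -0.0051282
z(b) = -9 (z(b) = -9 + 0*(-½ + b/2) = -9 + 0 = -9)
F + z(s) = -1/195 - 9 = -1756/195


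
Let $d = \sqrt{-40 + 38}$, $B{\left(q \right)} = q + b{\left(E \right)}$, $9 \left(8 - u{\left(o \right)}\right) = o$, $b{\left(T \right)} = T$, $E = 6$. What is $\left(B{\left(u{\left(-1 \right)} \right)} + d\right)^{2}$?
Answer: $\frac{15967}{81} + \frac{254 i \sqrt{2}}{9} \approx 197.12 + 39.912 i$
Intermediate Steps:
$u{\left(o \right)} = 8 - \frac{o}{9}$
$B{\left(q \right)} = 6 + q$ ($B{\left(q \right)} = q + 6 = 6 + q$)
$d = i \sqrt{2}$ ($d = \sqrt{-2} = i \sqrt{2} \approx 1.4142 i$)
$\left(B{\left(u{\left(-1 \right)} \right)} + d\right)^{2} = \left(\left(6 + \left(8 - - \frac{1}{9}\right)\right) + i \sqrt{2}\right)^{2} = \left(\left(6 + \left(8 + \frac{1}{9}\right)\right) + i \sqrt{2}\right)^{2} = \left(\left(6 + \frac{73}{9}\right) + i \sqrt{2}\right)^{2} = \left(\frac{127}{9} + i \sqrt{2}\right)^{2}$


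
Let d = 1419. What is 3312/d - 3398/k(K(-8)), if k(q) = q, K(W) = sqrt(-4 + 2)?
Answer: 1104/473 + 1699*I*sqrt(2) ≈ 2.334 + 2402.8*I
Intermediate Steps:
K(W) = I*sqrt(2) (K(W) = sqrt(-2) = I*sqrt(2))
3312/d - 3398/k(K(-8)) = 3312/1419 - 3398*(-I*sqrt(2)/2) = 3312*(1/1419) - (-1699)*I*sqrt(2) = 1104/473 + 1699*I*sqrt(2)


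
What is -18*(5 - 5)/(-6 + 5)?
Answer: 0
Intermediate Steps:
-18*(5 - 5)/(-6 + 5) = -0/(-1) = -0*(-1) = -18*0 = 0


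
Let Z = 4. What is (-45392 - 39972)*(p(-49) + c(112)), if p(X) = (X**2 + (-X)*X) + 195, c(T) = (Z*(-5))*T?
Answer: 174569380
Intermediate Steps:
c(T) = -20*T (c(T) = (4*(-5))*T = -20*T)
p(X) = 195 (p(X) = (X**2 - X**2) + 195 = 0 + 195 = 195)
(-45392 - 39972)*(p(-49) + c(112)) = (-45392 - 39972)*(195 - 20*112) = -85364*(195 - 2240) = -85364*(-2045) = 174569380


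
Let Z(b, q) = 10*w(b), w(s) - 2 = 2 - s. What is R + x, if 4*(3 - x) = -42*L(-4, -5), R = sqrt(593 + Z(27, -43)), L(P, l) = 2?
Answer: 24 + 11*sqrt(3) ≈ 43.053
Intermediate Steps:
w(s) = 4 - s (w(s) = 2 + (2 - s) = 4 - s)
Z(b, q) = 40 - 10*b (Z(b, q) = 10*(4 - b) = 40 - 10*b)
R = 11*sqrt(3) (R = sqrt(593 + (40 - 10*27)) = sqrt(593 + (40 - 270)) = sqrt(593 - 230) = sqrt(363) = 11*sqrt(3) ≈ 19.053)
x = 24 (x = 3 - (-21)*2/2 = 3 - 1/4*(-84) = 3 + 21 = 24)
R + x = 11*sqrt(3) + 24 = 24 + 11*sqrt(3)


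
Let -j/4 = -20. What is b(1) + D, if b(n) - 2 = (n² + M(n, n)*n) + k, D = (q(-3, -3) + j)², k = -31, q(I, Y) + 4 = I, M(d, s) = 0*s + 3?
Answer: 5304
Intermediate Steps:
j = 80 (j = -4*(-20) = 80)
M(d, s) = 3 (M(d, s) = 0 + 3 = 3)
q(I, Y) = -4 + I
D = 5329 (D = ((-4 - 3) + 80)² = (-7 + 80)² = 73² = 5329)
b(n) = -29 + n² + 3*n (b(n) = 2 + ((n² + 3*n) - 31) = 2 + (-31 + n² + 3*n) = -29 + n² + 3*n)
b(1) + D = (-29 + 1² + 3*1) + 5329 = (-29 + 1 + 3) + 5329 = -25 + 5329 = 5304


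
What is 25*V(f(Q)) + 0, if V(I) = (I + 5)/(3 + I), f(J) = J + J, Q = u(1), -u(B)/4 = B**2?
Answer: 15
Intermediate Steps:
u(B) = -4*B**2
Q = -4 (Q = -4*1**2 = -4*1 = -4)
f(J) = 2*J
V(I) = (5 + I)/(3 + I)
25*V(f(Q)) + 0 = 25*((5 + 2*(-4))/(3 + 2*(-4))) + 0 = 25*((5 - 8)/(3 - 8)) + 0 = 25*(-3/(-5)) + 0 = 25*(-1/5*(-3)) + 0 = 25*(3/5) + 0 = 15 + 0 = 15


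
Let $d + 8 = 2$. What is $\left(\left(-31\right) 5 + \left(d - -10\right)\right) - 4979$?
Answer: $-5130$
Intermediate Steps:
$d = -6$ ($d = -8 + 2 = -6$)
$\left(\left(-31\right) 5 + \left(d - -10\right)\right) - 4979 = \left(\left(-31\right) 5 - -4\right) - 4979 = \left(-155 + \left(-6 + 10\right)\right) - 4979 = \left(-155 + 4\right) - 4979 = -151 - 4979 = -5130$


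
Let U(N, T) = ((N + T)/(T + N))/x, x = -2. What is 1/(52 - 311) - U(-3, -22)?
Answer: 257/518 ≈ 0.49614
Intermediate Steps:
U(N, T) = -½ (U(N, T) = ((N + T)/(T + N))/(-2) = ((N + T)/(N + T))*(-½) = 1*(-½) = -½)
1/(52 - 311) - U(-3, -22) = 1/(52 - 311) - 1*(-½) = 1/(-259) + ½ = -1/259 + ½ = 257/518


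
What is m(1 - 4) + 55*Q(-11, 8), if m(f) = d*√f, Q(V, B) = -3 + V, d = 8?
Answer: -770 + 8*I*√3 ≈ -770.0 + 13.856*I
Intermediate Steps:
m(f) = 8*√f
m(1 - 4) + 55*Q(-11, 8) = 8*√(1 - 4) + 55*(-3 - 11) = 8*√(-3) + 55*(-14) = 8*(I*√3) - 770 = 8*I*√3 - 770 = -770 + 8*I*√3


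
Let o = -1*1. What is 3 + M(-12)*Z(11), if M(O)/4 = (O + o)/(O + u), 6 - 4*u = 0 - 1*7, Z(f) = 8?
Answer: 1769/35 ≈ 50.543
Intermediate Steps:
u = 13/4 (u = 3/2 - (0 - 1*7)/4 = 3/2 - (0 - 7)/4 = 3/2 - ¼*(-7) = 3/2 + 7/4 = 13/4 ≈ 3.2500)
o = -1
M(O) = 4*(-1 + O)/(13/4 + O) (M(O) = 4*((O - 1)/(O + 13/4)) = 4*((-1 + O)/(13/4 + O)) = 4*(-1 + O)/(13/4 + O))
3 + M(-12)*Z(11) = 3 + (16*(-1 - 12)/(13 + 4*(-12)))*8 = 3 + (16*(-13)/(13 - 48))*8 = 3 + (16*(-13)/(-35))*8 = 3 + (16*(-1/35)*(-13))*8 = 3 + (208/35)*8 = 3 + 1664/35 = 1769/35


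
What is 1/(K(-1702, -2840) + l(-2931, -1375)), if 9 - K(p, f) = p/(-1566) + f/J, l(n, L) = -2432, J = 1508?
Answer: -10179/24655610 ≈ -0.00041285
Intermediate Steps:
K(p, f) = 9 - f/1508 + p/1566 (K(p, f) = 9 - (p/(-1566) + f/1508) = 9 - (p*(-1/1566) + f*(1/1508)) = 9 - (-p/1566 + f/1508) = 9 + (-f/1508 + p/1566) = 9 - f/1508 + p/1566)
1/(K(-1702, -2840) + l(-2931, -1375)) = 1/((9 - 1/1508*(-2840) + (1/1566)*(-1702)) - 2432) = 1/((9 + 710/377 - 851/783) - 2432) = 1/(99718/10179 - 2432) = 1/(-24655610/10179) = -10179/24655610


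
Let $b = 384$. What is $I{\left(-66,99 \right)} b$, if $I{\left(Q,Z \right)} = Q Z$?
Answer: $-2509056$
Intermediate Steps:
$I{\left(-66,99 \right)} b = \left(-66\right) 99 \cdot 384 = \left(-6534\right) 384 = -2509056$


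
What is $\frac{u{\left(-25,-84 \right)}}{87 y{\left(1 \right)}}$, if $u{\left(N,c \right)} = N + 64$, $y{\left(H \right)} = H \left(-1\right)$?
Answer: $- \frac{13}{29} \approx -0.44828$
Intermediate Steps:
$y{\left(H \right)} = - H$
$u{\left(N,c \right)} = 64 + N$
$\frac{u{\left(-25,-84 \right)}}{87 y{\left(1 \right)}} = \frac{64 - 25}{87 \left(\left(-1\right) 1\right)} = \frac{39}{87 \left(-1\right)} = \frac{39}{-87} = 39 \left(- \frac{1}{87}\right) = - \frac{13}{29}$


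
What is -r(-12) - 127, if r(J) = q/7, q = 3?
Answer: -892/7 ≈ -127.43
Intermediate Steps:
r(J) = 3/7
-r(-12) - 127 = -1*3/7 - 127 = -3/7 - 127 = -892/7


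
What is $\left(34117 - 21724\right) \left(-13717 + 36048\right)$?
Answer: $276748083$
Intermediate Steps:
$\left(34117 - 21724\right) \left(-13717 + 36048\right) = 12393 \cdot 22331 = 276748083$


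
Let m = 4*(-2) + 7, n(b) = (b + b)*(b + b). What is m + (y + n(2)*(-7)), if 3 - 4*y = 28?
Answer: -477/4 ≈ -119.25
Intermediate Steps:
y = -25/4 (y = ¾ - ¼*28 = ¾ - 7 = -25/4 ≈ -6.2500)
n(b) = 4*b² (n(b) = (2*b)*(2*b) = 4*b²)
m = -1 (m = -8 + 7 = -1)
m + (y + n(2)*(-7)) = -1 + (-25/4 + (4*2²)*(-7)) = -1 + (-25/4 + (4*4)*(-7)) = -1 + (-25/4 + 16*(-7)) = -1 + (-25/4 - 112) = -1 - 473/4 = -477/4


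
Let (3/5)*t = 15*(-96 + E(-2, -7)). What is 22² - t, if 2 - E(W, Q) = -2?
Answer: 2784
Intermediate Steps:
E(W, Q) = 4 (E(W, Q) = 2 - 1*(-2) = 2 + 2 = 4)
t = -2300 (t = 5*(15*(-96 + 4))/3 = 5*(15*(-92))/3 = (5/3)*(-1380) = -2300)
22² - t = 22² - 1*(-2300) = 484 + 2300 = 2784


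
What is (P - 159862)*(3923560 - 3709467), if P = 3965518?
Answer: 814764310008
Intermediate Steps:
(P - 159862)*(3923560 - 3709467) = (3965518 - 159862)*(3923560 - 3709467) = 3805656*214093 = 814764310008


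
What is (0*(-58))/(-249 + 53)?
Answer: 0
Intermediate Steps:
(0*(-58))/(-249 + 53) = 0/(-196) = 0*(-1/196) = 0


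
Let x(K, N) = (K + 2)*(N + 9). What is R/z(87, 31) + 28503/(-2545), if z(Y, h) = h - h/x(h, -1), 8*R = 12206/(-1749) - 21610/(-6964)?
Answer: -42945785161729/3829216004210 ≈ -11.215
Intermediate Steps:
R = -23603347/48720144 (R = (12206/(-1749) - 21610/(-6964))/8 = (12206*(-1/1749) - 21610*(-1/6964))/8 = (-12206/1749 + 10805/3482)/8 = (⅛)*(-23603347/6090018) = -23603347/48720144 ≈ -0.48447)
x(K, N) = (2 + K)*(9 + N)
z(Y, h) = h - h/(16 + 8*h) (z(Y, h) = h - h/(18 + 2*(-1) + 9*h + h*(-1)) = h - h/(18 - 2 + 9*h - h) = h - h/(16 + 8*h))
R/z(87, 31) + 28503/(-2545) = -23603347*8*(2 + 31)/(31*(15 + 8*31))/48720144 + 28503/(-2545) = -23603347*264/(31*(15 + 248))/48720144 + 28503*(-1/2545) = -23603347/(48720144*((⅛)*31*(1/33)*263)) - 28503/2545 = -23603347/(48720144*8153/264) - 28503/2545 = -23603347/48720144*264/8153 - 28503/2545 = -23603347/1504603538 - 28503/2545 = -42945785161729/3829216004210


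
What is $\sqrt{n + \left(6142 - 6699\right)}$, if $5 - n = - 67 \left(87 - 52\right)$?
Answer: $\sqrt{1793} \approx 42.344$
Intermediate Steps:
$n = 2350$ ($n = 5 - - 67 \left(87 - 52\right) = 5 - \left(-67\right) 35 = 5 - -2345 = 5 + 2345 = 2350$)
$\sqrt{n + \left(6142 - 6699\right)} = \sqrt{2350 + \left(6142 - 6699\right)} = \sqrt{2350 - 557} = \sqrt{1793}$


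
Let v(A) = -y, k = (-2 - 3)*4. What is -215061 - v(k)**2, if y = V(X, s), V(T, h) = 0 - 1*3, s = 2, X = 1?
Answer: -215070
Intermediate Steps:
k = -20 (k = -5*4 = -20)
V(T, h) = -3 (V(T, h) = 0 - 3 = -3)
y = -3
v(A) = 3 (v(A) = -1*(-3) = 3)
-215061 - v(k)**2 = -215061 - 1*3**2 = -215061 - 1*9 = -215061 - 9 = -215070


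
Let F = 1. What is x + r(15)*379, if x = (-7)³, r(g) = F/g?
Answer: -4766/15 ≈ -317.73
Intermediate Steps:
r(g) = 1/g
x = -343
x + r(15)*379 = -343 + 379/15 = -4766/15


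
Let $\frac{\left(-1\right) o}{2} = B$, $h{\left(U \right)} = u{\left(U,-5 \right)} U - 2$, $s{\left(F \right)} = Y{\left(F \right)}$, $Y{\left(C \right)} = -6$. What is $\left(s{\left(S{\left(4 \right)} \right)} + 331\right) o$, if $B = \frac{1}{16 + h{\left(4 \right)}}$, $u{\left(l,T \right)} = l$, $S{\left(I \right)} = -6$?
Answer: $- \frac{65}{3} \approx -21.667$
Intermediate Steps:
$s{\left(F \right)} = -6$
$h{\left(U \right)} = -2 + U^{2}$ ($h{\left(U \right)} = U U - 2 = U^{2} - 2 = -2 + U^{2}$)
$B = \frac{1}{30}$ ($B = \frac{1}{16 - \left(2 - 4^{2}\right)} = \frac{1}{16 + \left(-2 + 16\right)} = \frac{1}{16 + 14} = \frac{1}{30} \approx 0.033333$)
$o = - \frac{1}{15}$ ($o = \left(-2\right) \frac{1}{30} = - \frac{1}{15} \approx -0.066667$)
$\left(s{\left(S{\left(4 \right)} \right)} + 331\right) o = \left(-6 + 331\right) \left(- \frac{1}{15}\right) = 325 \left(- \frac{1}{15}\right) = - \frac{65}{3}$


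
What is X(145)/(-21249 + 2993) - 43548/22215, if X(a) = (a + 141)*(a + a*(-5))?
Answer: 120417163/16898210 ≈ 7.1260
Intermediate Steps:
X(a) = -4*a*(141 + a) (X(a) = (141 + a)*(a - 5*a) = (141 + a)*(-4*a) = -4*a*(141 + a))
X(145)/(-21249 + 2993) - 43548/22215 = (-4*145*(141 + 145))/(-21249 + 2993) - 43548/22215 = -4*145*286/(-18256) - 43548*1/22215 = -165880*(-1/18256) - 14516/7405 = 20735/2282 - 14516/7405 = 120417163/16898210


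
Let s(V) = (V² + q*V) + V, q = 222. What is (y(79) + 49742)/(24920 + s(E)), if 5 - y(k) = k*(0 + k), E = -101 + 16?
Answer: 21753/6595 ≈ 3.2984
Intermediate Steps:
E = -85
s(V) = V² + 223*V (s(V) = (V² + 222*V) + V = V² + 223*V)
y(k) = 5 - k² (y(k) = 5 - k*(0 + k) = 5 - k*k = 5 - k²)
(y(79) + 49742)/(24920 + s(E)) = ((5 - 1*79²) + 49742)/(24920 - 85*(223 - 85)) = ((5 - 1*6241) + 49742)/(24920 - 85*138) = ((5 - 6241) + 49742)/(24920 - 11730) = (-6236 + 49742)/13190 = 43506*(1/13190) = 21753/6595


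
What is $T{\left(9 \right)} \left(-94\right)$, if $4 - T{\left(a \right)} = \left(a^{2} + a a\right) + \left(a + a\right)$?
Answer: $16544$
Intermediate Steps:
$T{\left(a \right)} = 4 - 2 a - 2 a^{2}$ ($T{\left(a \right)} = 4 - \left(\left(a^{2} + a a\right) + \left(a + a\right)\right) = 4 - \left(\left(a^{2} + a^{2}\right) + 2 a\right) = 4 - \left(2 a^{2} + 2 a\right) = 4 - \left(2 a + 2 a^{2}\right) = 4 - 2 a - 2 a^{2}$)
$T{\left(9 \right)} \left(-94\right) = \left(4 - 18 - 2 \cdot 9^{2}\right) \left(-94\right) = \left(4 - 18 - 162\right) \left(-94\right) = \left(-176\right) \left(-94\right) = 16544$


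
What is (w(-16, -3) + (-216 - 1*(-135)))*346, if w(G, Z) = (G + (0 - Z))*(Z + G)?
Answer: 57436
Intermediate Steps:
w(G, Z) = (G + Z)*(G - Z) (w(G, Z) = (G - Z)*(G + Z) = (G + Z)*(G - Z))
(w(-16, -3) + (-216 - 1*(-135)))*346 = (((-16)**2 - 1*(-3)**2) + (-216 - 1*(-135)))*346 = ((256 - 1*9) + (-216 + 135))*346 = ((256 - 9) - 81)*346 = (247 - 81)*346 = 166*346 = 57436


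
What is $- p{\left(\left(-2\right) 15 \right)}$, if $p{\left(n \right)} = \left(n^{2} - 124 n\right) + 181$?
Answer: $-4801$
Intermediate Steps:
$p{\left(n \right)} = 181 + n^{2} - 124 n$
$- p{\left(\left(-2\right) 15 \right)} = - (181 + \left(\left(-2\right) 15\right)^{2} - 124 \left(\left(-2\right) 15\right)) = - (181 + \left(-30\right)^{2} - -3720) = - (181 + 900 + 3720) = \left(-1\right) 4801 = -4801$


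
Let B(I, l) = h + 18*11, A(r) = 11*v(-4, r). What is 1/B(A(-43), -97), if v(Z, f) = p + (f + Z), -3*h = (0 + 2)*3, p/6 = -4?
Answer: 1/196 ≈ 0.0051020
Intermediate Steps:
p = -24 (p = 6*(-4) = -24)
h = -2 (h = -(0 + 2)*3/3 = -2*3/3 = -1/3*6 = -2)
v(Z, f) = -24 + Z + f (v(Z, f) = -24 + (f + Z) = -24 + (Z + f) = -24 + Z + f)
A(r) = -308 + 11*r (A(r) = 11*(-24 - 4 + r) = 11*(-28 + r) = -308 + 11*r)
B(I, l) = 196 (B(I, l) = -2 + 18*11 = -2 + 198 = 196)
1/B(A(-43), -97) = 1/196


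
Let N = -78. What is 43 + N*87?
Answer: -6743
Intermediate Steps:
43 + N*87 = 43 - 78*87 = 43 - 6786 = -6743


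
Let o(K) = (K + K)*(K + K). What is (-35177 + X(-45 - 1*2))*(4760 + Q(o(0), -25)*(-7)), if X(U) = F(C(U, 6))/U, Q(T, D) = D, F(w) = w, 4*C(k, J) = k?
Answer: -694389045/4 ≈ -1.7360e+8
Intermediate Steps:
C(k, J) = k/4
o(K) = 4*K**2 (o(K) = (2*K)*(2*K) = 4*K**2)
X(U) = 1/4 (X(U) = (U/4)/U = 1/4)
(-35177 + X(-45 - 1*2))*(4760 + Q(o(0), -25)*(-7)) = (-35177 + 1/4)*(4760 - 25*(-7)) = -140707*(4760 + 175)/4 = -140707/4*4935 = -694389045/4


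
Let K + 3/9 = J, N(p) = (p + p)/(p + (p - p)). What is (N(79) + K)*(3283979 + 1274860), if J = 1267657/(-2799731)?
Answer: 15493493950292/2799731 ≈ 5.5339e+6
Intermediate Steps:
J = -1267657/2799731 (J = 1267657*(-1/2799731) = -1267657/2799731 ≈ -0.45278)
N(p) = 2 (N(p) = (2*p)/(p + 0) = (2*p)/p = 2)
K = -6602702/8399193 (K = -⅓ - 1267657/2799731 = -6602702/8399193 ≈ -0.78611)
(N(79) + K)*(3283979 + 1274860) = (2 - 6602702/8399193)*(3283979 + 1274860) = (10195684/8399193)*4558839 = 15493493950292/2799731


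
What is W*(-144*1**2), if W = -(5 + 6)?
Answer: 1584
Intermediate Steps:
W = -11 (W = -1*11 = -11)
W*(-144*1**2) = -(-1584)*1**2 = -(-1584) = -11*(-144) = 1584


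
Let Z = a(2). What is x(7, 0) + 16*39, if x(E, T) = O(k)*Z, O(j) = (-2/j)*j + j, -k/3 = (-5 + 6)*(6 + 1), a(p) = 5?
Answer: 509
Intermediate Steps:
k = -21 (k = -3*(-5 + 6)*(6 + 1) = -3*7 = -21)
Z = 5
O(j) = -2 + j
x(E, T) = -115 (x(E, T) = (-2 - 21)*5 = -23*5 = -115)
x(7, 0) + 16*39 = -115 + 16*39 = -115 + 624 = 509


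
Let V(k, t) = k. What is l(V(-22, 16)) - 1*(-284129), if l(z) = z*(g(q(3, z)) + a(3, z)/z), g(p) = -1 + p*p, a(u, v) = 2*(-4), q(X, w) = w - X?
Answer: 270393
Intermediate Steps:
a(u, v) = -8
g(p) = -1 + p**2
l(z) = z*(-1 + (-3 + z)**2 - 8/z) (l(z) = z*((-1 + (z - 1*3)**2) - 8/z) = z*((-1 + (z - 3)**2) - 8/z) = z*((-1 + (-3 + z)**2) - 8/z) = z*(-1 + (-3 + z)**2 - 8/z))
l(V(-22, 16)) - 1*(-284129) = (-8 - 22*(-1 + (-3 - 22)**2)) - 1*(-284129) = (-8 - 22*(-1 + (-25)**2)) + 284129 = (-8 - 22*(-1 + 625)) + 284129 = (-8 - 22*624) + 284129 = (-8 - 13728) + 284129 = -13736 + 284129 = 270393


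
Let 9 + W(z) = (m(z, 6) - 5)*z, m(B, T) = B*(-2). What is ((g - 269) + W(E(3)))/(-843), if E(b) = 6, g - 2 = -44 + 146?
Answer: 92/281 ≈ 0.32740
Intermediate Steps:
g = 104 (g = 2 + (-44 + 146) = 2 + 102 = 104)
m(B, T) = -2*B
W(z) = -9 + z*(-5 - 2*z) (W(z) = -9 + (-2*z - 5)*z = -9 + (-5 - 2*z)*z = -9 + z*(-5 - 2*z))
((g - 269) + W(E(3)))/(-843) = ((104 - 269) + (-9 - 5*6 - 2*6**2))/(-843) = (-165 + (-9 - 30 - 2*36))*(-1/843) = (-165 + (-9 - 30 - 72))*(-1/843) = (-165 - 111)*(-1/843) = -276*(-1/843) = 92/281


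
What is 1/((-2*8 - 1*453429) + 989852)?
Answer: 1/536407 ≈ 1.8643e-6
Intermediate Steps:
1/((-2*8 - 1*453429) + 989852) = 1/((-16 - 453429) + 989852) = 1/(-453445 + 989852) = 1/536407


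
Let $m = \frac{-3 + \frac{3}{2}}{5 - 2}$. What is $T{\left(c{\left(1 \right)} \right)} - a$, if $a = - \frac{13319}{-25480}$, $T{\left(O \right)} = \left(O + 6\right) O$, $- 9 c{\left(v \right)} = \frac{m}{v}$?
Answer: $- \frac{384509}{2063880} \approx -0.1863$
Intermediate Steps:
$m = - \frac{1}{2}$ ($m = \frac{-3 + 3 \cdot \frac{1}{2}}{3} = \left(-3 + \frac{3}{2}\right) \frac{1}{3} = \left(- \frac{3}{2}\right) \frac{1}{3} = - \frac{1}{2} \approx -0.5$)
$c{\left(v \right)} = \frac{1}{18 v}$ ($c{\left(v \right)} = - \frac{\left(- \frac{1}{2}\right) \frac{1}{v}}{9} = \frac{1}{18 v}$)
$T{\left(O \right)} = O \left(6 + O\right)$ ($T{\left(O \right)} = \left(6 + O\right) O = O \left(6 + O\right)$)
$a = \frac{13319}{25480}$ ($a = \left(-13319\right) \left(- \frac{1}{25480}\right) = \frac{13319}{25480} \approx 0.52272$)
$T{\left(c{\left(1 \right)} \right)} - a = \frac{1}{18 \cdot 1} \left(6 + \frac{1}{18 \cdot 1}\right) - \frac{13319}{25480} = \frac{1}{18} \cdot 1 \left(6 + \frac{1}{18} \cdot 1\right) - \frac{13319}{25480} = \frac{6 + \frac{1}{18}}{18} - \frac{13319}{25480} = \frac{1}{18} \cdot \frac{109}{18} - \frac{13319}{25480} = \frac{109}{324} - \frac{13319}{25480} = - \frac{384509}{2063880}$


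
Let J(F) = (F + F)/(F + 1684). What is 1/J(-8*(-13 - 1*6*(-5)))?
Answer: -387/68 ≈ -5.6912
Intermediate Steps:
J(F) = 2*F/(1684 + F) (J(F) = (2*F)/(1684 + F) = 2*F/(1684 + F))
1/J(-8*(-13 - 1*6*(-5))) = 1/(2*(-8*(-13 - 1*6*(-5)))/(1684 - 8*(-13 - 1*6*(-5)))) = 1/(2*(-8*(-13 - 6*(-5)))/(1684 - 8*(-13 - 6*(-5)))) = 1/(2*(-8*(-13 + 30))/(1684 - 8*(-13 + 30))) = 1/(2*(-8*17)/(1684 - 8*17)) = 1/(2*(-136)/(1684 - 136)) = 1/(2*(-136)/1548) = 1/(2*(-136)*(1/1548)) = 1/(-68/387) = -387/68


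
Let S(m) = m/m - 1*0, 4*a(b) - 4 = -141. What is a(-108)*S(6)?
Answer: -137/4 ≈ -34.250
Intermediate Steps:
a(b) = -137/4 (a(b) = 1 + (¼)*(-141) = 1 - 141/4 = -137/4)
S(m) = 1 (S(m) = 1 + 0 = 1)
a(-108)*S(6) = -137/4*1 = -137/4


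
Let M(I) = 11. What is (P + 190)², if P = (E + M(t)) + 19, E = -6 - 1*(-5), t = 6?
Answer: 47961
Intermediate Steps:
E = -1 (E = -6 + 5 = -1)
P = 29 (P = (-1 + 11) + 19 = 10 + 19 = 29)
(P + 190)² = (29 + 190)² = 219² = 47961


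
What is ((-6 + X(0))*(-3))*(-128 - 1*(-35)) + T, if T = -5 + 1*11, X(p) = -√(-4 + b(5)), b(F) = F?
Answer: -1947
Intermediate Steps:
X(p) = -1 (X(p) = -√(-4 + 5) = -√1 = -1*1 = -1)
T = 6 (T = -5 + 11 = 6)
((-6 + X(0))*(-3))*(-128 - 1*(-35)) + T = ((-6 - 1)*(-3))*(-128 - 1*(-35)) + 6 = (-7*(-3))*(-128 + 35) + 6 = 21*(-93) + 6 = -1953 + 6 = -1947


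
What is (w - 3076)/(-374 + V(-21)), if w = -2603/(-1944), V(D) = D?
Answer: 5977141/767880 ≈ 7.7840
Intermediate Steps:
w = 2603/1944 (w = -2603*(-1/1944) = 2603/1944 ≈ 1.3390)
(w - 3076)/(-374 + V(-21)) = (2603/1944 - 3076)/(-374 - 21) = -5977141/1944/(-395) = -5977141/1944*(-1/395) = 5977141/767880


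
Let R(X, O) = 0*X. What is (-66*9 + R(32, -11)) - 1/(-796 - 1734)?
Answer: -1502819/2530 ≈ -594.00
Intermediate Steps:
R(X, O) = 0
(-66*9 + R(32, -11)) - 1/(-796 - 1734) = (-66*9 + 0) - 1/(-796 - 1734) = (-594 + 0) - 1/(-2530) = -594 - 1*(-1/2530) = -594 + 1/2530 = -1502819/2530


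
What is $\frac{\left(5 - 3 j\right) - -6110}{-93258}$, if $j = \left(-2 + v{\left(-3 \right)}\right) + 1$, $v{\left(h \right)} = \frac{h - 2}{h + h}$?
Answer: $- \frac{453}{6908} \approx -0.065576$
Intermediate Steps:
$v{\left(h \right)} = \frac{-2 + h}{2 h}$
$j = - \frac{1}{6}$ ($j = \left(-2 + \frac{-2 - 3}{2 \left(-3\right)}\right) + 1 = \left(-2 + \frac{1}{2} \left(- \frac{1}{3}\right) \left(-5\right)\right) + 1 = \left(-2 + \frac{5}{6}\right) + 1 = - \frac{7}{6} + 1 = - \frac{1}{6} \approx -0.16667$)
$\frac{\left(5 - 3 j\right) - -6110}{-93258} = \frac{\left(5 - - \frac{1}{2}\right) - -6110}{-93258} = \left(\left(5 + \frac{1}{2}\right) + 6110\right) \left(- \frac{1}{93258}\right) = \left(\frac{11}{2} + 6110\right) \left(- \frac{1}{93258}\right) = \frac{12231}{2} \left(- \frac{1}{93258}\right) = - \frac{453}{6908}$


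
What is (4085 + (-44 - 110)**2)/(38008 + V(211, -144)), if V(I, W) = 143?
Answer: 3089/4239 ≈ 0.72871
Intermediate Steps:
(4085 + (-44 - 110)**2)/(38008 + V(211, -144)) = (4085 + (-44 - 110)**2)/(38008 + 143) = (4085 + (-154)**2)/38151 = (4085 + 23716)*(1/38151) = 27801*(1/38151) = 3089/4239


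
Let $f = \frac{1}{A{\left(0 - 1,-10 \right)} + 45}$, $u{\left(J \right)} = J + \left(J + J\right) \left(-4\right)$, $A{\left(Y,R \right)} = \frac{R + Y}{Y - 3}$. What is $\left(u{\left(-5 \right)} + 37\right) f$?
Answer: $\frac{288}{191} \approx 1.5079$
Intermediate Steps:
$A{\left(Y,R \right)} = \frac{R + Y}{-3 + Y}$
$u{\left(J \right)} = - 7 J$ ($u{\left(J \right)} = J + 2 J \left(-4\right) = J - 8 J = - 7 J$)
$f = \frac{4}{191}$ ($f = \frac{1}{\frac{-10 + \left(0 - 1\right)}{-3 + \left(0 - 1\right)} + 45} = \frac{1}{\frac{-10 - 1}{-3 - 1} + 45} = \frac{1}{\frac{1}{-4} \left(-11\right) + 45} = \frac{1}{\left(- \frac{1}{4}\right) \left(-11\right) + 45} = \frac{1}{\frac{11}{4} + 45} = \frac{1}{\frac{191}{4}} = \frac{4}{191} \approx 0.020942$)
$\left(u{\left(-5 \right)} + 37\right) f = \left(\left(-7\right) \left(-5\right) + 37\right) \frac{4}{191} = \left(35 + 37\right) \frac{4}{191} = 72 \cdot \frac{4}{191} = \frac{288}{191}$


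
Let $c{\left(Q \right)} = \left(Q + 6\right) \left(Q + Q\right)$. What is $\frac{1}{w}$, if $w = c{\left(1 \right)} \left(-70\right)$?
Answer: $- \frac{1}{980} \approx -0.0010204$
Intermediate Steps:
$c{\left(Q \right)} = 2 Q \left(6 + Q\right)$ ($c{\left(Q \right)} = \left(6 + Q\right) 2 Q = 2 Q \left(6 + Q\right)$)
$w = -980$ ($w = 2 \cdot 1 \left(6 + 1\right) \left(-70\right) = 2 \cdot 1 \cdot 7 \left(-70\right) = 14 \left(-70\right) = -980$)
$\frac{1}{w} = \frac{1}{-980} = - \frac{1}{980}$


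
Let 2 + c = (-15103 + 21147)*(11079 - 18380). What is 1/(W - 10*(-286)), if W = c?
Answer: -1/44124386 ≈ -2.2663e-8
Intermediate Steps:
c = -44127246 (c = -2 + (-15103 + 21147)*(11079 - 18380) = -2 + 6044*(-7301) = -2 - 44127244 = -44127246)
W = -44127246
1/(W - 10*(-286)) = 1/(-44127246 - 10*(-286)) = 1/(-44127246 + 2860) = 1/(-44124386) = -1/44124386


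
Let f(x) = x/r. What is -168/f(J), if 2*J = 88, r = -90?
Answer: 3780/11 ≈ 343.64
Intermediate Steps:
J = 44 (J = (½)*88 = 44)
f(x) = -x/90 (f(x) = x/(-90) = x*(-1/90) = -x/90)
-168/f(J) = -168/((-1/90*44)) = -168/(-22/45) = -168*(-45/22) = 3780/11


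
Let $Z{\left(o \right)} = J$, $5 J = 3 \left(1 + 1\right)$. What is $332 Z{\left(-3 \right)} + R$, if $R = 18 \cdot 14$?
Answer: $\frac{3252}{5} \approx 650.4$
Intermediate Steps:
$J = \frac{6}{5}$ ($J = \frac{3 \left(1 + 1\right)}{5} = \frac{3 \cdot 2}{5} = \frac{1}{5} \cdot 6 = \frac{6}{5} \approx 1.2$)
$R = 252$
$Z{\left(o \right)} = \frac{6}{5}$
$332 Z{\left(-3 \right)} + R = 332 \cdot \frac{6}{5} + 252 = \frac{1992}{5} + 252 = \frac{3252}{5}$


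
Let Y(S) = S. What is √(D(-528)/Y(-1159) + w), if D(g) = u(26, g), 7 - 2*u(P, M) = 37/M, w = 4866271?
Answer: √455586678084971994/305976 ≈ 2206.0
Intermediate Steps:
u(P, M) = 7/2 - 37/(2*M)
D(g) = (-37 + 7*g)/(2*g)
√(D(-528)/Y(-1159) + w) = √(((½)*(-37 + 7*(-528))/(-528))/(-1159) + 4866271) = √(((½)*(-1/528)*(-37 - 3696))*(-1/1159) + 4866271) = √(((½)*(-1/528)*(-3733))*(-1/1159) + 4866271) = √((3733/1056)*(-1/1159) + 4866271) = √(-3733/1223904 + 4866271) = √(5955848538251/1223904) = √455586678084971994/305976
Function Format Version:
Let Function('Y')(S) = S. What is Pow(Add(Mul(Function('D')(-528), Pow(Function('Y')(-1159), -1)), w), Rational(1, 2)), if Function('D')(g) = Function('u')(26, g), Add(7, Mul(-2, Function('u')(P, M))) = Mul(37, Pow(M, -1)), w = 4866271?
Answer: Mul(Rational(1, 305976), Pow(455586678084971994, Rational(1, 2))) ≈ 2206.0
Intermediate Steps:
Function('u')(P, M) = Add(Rational(7, 2), Mul(Rational(-37, 2), Pow(M, -1))) (Function('u')(P, M) = Add(Rational(7, 2), Mul(Rational(-1, 2), Mul(37, Pow(M, -1)))) = Add(Rational(7, 2), Mul(Rational(-37, 2), Pow(M, -1))))
Function('D')(g) = Mul(Rational(1, 2), Pow(g, -1), Add(-37, Mul(7, g)))
Pow(Add(Mul(Function('D')(-528), Pow(Function('Y')(-1159), -1)), w), Rational(1, 2)) = Pow(Add(Mul(Mul(Rational(1, 2), Pow(-528, -1), Add(-37, Mul(7, -528))), Pow(-1159, -1)), 4866271), Rational(1, 2)) = Pow(Add(Mul(Mul(Rational(1, 2), Rational(-1, 528), Add(-37, -3696)), Rational(-1, 1159)), 4866271), Rational(1, 2)) = Pow(Add(Mul(Mul(Rational(1, 2), Rational(-1, 528), -3733), Rational(-1, 1159)), 4866271), Rational(1, 2)) = Pow(Add(Mul(Rational(3733, 1056), Rational(-1, 1159)), 4866271), Rational(1, 2)) = Pow(Add(Rational(-3733, 1223904), 4866271), Rational(1, 2)) = Pow(Rational(5955848538251, 1223904), Rational(1, 2)) = Mul(Rational(1, 305976), Pow(455586678084971994, Rational(1, 2)))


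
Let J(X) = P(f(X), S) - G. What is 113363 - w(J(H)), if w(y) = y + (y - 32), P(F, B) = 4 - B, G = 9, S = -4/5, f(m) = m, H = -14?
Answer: 567017/5 ≈ 1.1340e+5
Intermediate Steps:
S = -⅘ (S = -4*⅕ = -⅘ ≈ -0.80000)
J(X) = -21/5 (J(X) = (4 - 1*(-⅘)) - 1*9 = (4 + ⅘) - 9 = 24/5 - 9 = -21/5)
w(y) = -32 + 2*y (w(y) = y + (-32 + y) = -32 + 2*y)
113363 - w(J(H)) = 113363 - (-32 + 2*(-21/5)) = 113363 - (-32 - 42/5) = 113363 - 1*(-202/5) = 113363 + 202/5 = 567017/5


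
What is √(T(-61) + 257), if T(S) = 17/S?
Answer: 6*√26535/61 ≈ 16.023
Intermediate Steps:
√(T(-61) + 257) = √(17/(-61) + 257) = √(17*(-1/61) + 257) = √(-17/61 + 257) = √(15660/61) = 6*√26535/61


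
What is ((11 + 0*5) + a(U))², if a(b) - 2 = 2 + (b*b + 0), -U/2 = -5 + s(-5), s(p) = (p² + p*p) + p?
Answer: 41152225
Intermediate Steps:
s(p) = p + 2*p² (s(p) = (p² + p²) + p = 2*p² + p = p + 2*p²)
U = -80 (U = -2*(-5 - 5*(1 + 2*(-5))) = -2*(-5 - 5*(1 - 10)) = -2*(-5 - 5*(-9)) = -2*(-5 + 45) = -2*40 = -80)
a(b) = 4 + b² (a(b) = 2 + (2 + (b*b + 0)) = 2 + (2 + (b² + 0)) = 2 + (2 + b²) = 4 + b²)
((11 + 0*5) + a(U))² = ((11 + 0*5) + (4 + (-80)²))² = ((11 + 0) + (4 + 6400))² = (11 + 6404)² = 6415² = 41152225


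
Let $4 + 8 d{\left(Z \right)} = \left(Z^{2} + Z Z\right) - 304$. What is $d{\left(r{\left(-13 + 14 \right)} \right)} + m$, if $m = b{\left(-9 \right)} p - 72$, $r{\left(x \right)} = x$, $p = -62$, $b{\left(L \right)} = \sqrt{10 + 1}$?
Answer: $- \frac{441}{4} - 62 \sqrt{11} \approx -315.88$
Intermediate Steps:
$b{\left(L \right)} = \sqrt{11}$
$d{\left(Z \right)} = - \frac{77}{2} + \frac{Z^{2}}{4}$ ($d{\left(Z \right)} = - \frac{1}{2} + \frac{\left(Z^{2} + Z Z\right) - 304}{8} = - \frac{1}{2} + \frac{\left(Z^{2} + Z^{2}\right) - 304}{8} = - \frac{1}{2} + \frac{2 Z^{2} - 304}{8} = - \frac{1}{2} + \frac{-304 + 2 Z^{2}}{8} = - \frac{1}{2} + \left(-38 + \frac{Z^{2}}{4}\right) = - \frac{77}{2} + \frac{Z^{2}}{4}$)
$m = -72 - 62 \sqrt{11}$ ($m = \sqrt{11} \left(-62\right) - 72 = - 62 \sqrt{11} - 72 = -72 - 62 \sqrt{11} \approx -277.63$)
$d{\left(r{\left(-13 + 14 \right)} \right)} + m = \left(- \frac{77}{2} + \frac{\left(-13 + 14\right)^{2}}{4}\right) - \left(72 + 62 \sqrt{11}\right) = \left(- \frac{77}{2} + \frac{1^{2}}{4}\right) - \left(72 + 62 \sqrt{11}\right) = \left(- \frac{77}{2} + \frac{1}{4} \cdot 1\right) - \left(72 + 62 \sqrt{11}\right) = \left(- \frac{77}{2} + \frac{1}{4}\right) - \left(72 + 62 \sqrt{11}\right) = - \frac{153}{4} - \left(72 + 62 \sqrt{11}\right) = - \frac{441}{4} - 62 \sqrt{11}$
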